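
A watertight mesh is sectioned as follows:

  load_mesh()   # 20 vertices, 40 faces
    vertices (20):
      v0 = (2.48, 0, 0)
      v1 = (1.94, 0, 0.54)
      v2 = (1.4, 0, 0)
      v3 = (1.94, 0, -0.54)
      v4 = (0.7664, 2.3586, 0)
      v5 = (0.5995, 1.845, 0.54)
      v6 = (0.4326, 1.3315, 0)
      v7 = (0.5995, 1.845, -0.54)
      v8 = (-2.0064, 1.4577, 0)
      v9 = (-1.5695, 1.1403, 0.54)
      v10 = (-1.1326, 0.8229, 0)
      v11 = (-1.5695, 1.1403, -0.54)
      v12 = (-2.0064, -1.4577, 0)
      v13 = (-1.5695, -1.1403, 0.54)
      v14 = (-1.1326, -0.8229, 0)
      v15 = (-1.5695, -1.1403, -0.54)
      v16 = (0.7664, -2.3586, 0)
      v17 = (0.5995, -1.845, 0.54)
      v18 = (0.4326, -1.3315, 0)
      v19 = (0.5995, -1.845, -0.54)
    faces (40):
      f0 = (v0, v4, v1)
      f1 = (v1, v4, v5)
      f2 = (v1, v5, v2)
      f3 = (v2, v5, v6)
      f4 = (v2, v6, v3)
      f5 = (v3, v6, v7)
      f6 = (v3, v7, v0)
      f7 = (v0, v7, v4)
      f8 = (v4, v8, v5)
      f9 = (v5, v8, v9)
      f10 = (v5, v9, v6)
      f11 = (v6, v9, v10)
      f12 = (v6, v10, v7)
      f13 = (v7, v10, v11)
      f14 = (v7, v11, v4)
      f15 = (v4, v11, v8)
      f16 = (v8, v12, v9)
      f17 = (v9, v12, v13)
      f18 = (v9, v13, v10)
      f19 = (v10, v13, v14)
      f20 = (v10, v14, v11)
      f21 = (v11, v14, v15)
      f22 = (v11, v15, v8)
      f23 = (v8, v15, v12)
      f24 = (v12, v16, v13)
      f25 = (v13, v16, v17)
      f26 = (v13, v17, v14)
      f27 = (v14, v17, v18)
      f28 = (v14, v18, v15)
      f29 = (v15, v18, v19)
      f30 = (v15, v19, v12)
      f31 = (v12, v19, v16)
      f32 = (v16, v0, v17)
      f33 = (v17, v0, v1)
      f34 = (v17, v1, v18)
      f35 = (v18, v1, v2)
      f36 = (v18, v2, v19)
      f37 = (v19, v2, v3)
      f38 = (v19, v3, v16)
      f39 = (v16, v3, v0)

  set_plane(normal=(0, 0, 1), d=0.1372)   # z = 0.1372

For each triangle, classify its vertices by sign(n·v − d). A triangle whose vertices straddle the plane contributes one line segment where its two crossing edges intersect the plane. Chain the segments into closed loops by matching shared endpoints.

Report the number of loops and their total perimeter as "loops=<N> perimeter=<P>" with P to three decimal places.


loops=2 perimeter=22.806

Straddling triangles (20 of 40):
  (v0,v4,v1) [--+] → (1.06458, 1.75934, 0.1372)–(2.3428, 0, 0.1372)  len=2.1747
  (v1,v4,v5) [+-+] → (1.06458, 1.75934, 0.1372)–(0.723995, 2.22811, 0.1372)  len=0.5794
  (v1,v5,v2) [++-] → (1.19661, 0.468767, 0.1372)–(1.5372, 0, 0.1372)  len=0.5794
  (v2,v5,v6) [-+-] → (1.19661, 0.468767, 0.1372)–(0.475005, 1.46197, 0.1372)  len=1.2277
  (v4,v8,v5) [--+] → (-1.34431, 1.5561, 0.1372)–(0.723995, 2.22811, 0.1372)  len=2.1747
  (v5,v8,v9) [+-+] → (-1.34431, 1.5561, 0.1372)–(-1.8954, 1.37706, 0.1372)  len=0.5794
  (v5,v9,v6) [++-] → (-0.0760817, 1.28292, 0.1372)–(0.475005, 1.46197, 0.1372)  len=0.5794
  (v6,v9,v10) [-+-] → (-0.0760817, 1.28292, 0.1372)–(-1.2436, 0.903543, 0.1372)  len=1.2276
  (v8,v12,v9) [--+] → (-1.8954, -0.797616, 0.1372)–(-1.8954, 1.37706, 0.1372)  len=2.1747
  (v9,v12,v13) [+-+] → (-1.8954, -0.797616, 0.1372)–(-1.8954, -1.37706, 0.1372)  len=0.5794
  (v9,v13,v10) [++-] → (-1.2436, 0.324102, 0.1372)–(-1.2436, 0.903543, 0.1372)  len=0.5794
  (v10,v13,v14) [-+-] → (-1.2436, 0.324102, 0.1372)–(-1.2436, -0.903543, 0.1372)  len=1.2276
  (v12,v16,v13) [--+] → (0.172908, -2.04906, 0.1372)–(-1.8954, -1.37706, 0.1372)  len=2.1747
  (v13,v16,v17) [+-+] → (0.172908, -2.04906, 0.1372)–(0.723995, -2.22811, 0.1372)  len=0.5794
  (v13,v17,v14) [++-] → (-0.692518, -1.08259, 0.1372)–(-1.2436, -0.903543, 0.1372)  len=0.5794
  (v14,v17,v18) [-+-] → (-0.692518, -1.08259, 0.1372)–(0.475005, -1.46197, 0.1372)  len=1.2276
  (v16,v0,v17) [--+] → (2.00221, -0.468767, 0.1372)–(0.723995, -2.22811, 0.1372)  len=2.1747
  (v17,v0,v1) [+-+] → (2.00221, -0.468767, 0.1372)–(2.3428, 0, 0.1372)  len=0.5794
  (v17,v1,v18) [++-] → (0.815591, -0.9932, 0.1372)–(0.475005, -1.46197, 0.1372)  len=0.5794
  (v18,v1,v2) [-+-] → (0.815591, -0.9932, 0.1372)–(1.5372, 0, 0.1372)  len=1.2277

Chained into 2 loop(s):
  loop 1: 10 segments, perimeter = 13.7706
  loop 2: 10 segments, perimeter = 9.0354
Total perimeter = 22.806


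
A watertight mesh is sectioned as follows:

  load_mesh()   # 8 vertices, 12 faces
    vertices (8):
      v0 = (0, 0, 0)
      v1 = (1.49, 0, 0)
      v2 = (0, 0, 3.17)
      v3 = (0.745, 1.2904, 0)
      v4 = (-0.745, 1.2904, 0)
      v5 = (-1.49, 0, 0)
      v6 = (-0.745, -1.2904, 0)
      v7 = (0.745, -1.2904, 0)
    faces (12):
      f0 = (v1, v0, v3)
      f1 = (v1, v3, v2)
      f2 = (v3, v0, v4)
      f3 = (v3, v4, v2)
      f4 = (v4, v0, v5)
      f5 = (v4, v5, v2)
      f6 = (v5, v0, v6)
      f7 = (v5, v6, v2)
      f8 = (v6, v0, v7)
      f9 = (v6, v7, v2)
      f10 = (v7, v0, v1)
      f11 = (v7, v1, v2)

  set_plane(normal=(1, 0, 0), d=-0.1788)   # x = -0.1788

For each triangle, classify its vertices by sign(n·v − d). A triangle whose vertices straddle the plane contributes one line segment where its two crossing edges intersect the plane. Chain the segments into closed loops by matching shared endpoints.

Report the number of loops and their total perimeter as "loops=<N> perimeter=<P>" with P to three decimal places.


loops=1 perimeter=8.764

Straddling triangles (8 of 12):
  (v3,v0,v4) [++-] → (-0.1788, 0.309696, 0)–(-0.1788, 1.2904, 0)  len=0.9807
  (v3,v4,v2) [+-+] → (-0.1788, 1.2904, 0)–(-0.1788, 0.309696, 2.4092)  len=2.6012
  (v4,v0,v5) [-+-] → (-0.1788, 0.309696, 0)–(-0.1788, 0, 0)  len=0.3097
  (v4,v5,v2) [--+] → (-0.1788, 0, 2.7896)–(-0.1788, 0.309696, 2.4092)  len=0.4905
  (v5,v0,v6) [-+-] → (-0.1788, 0, 0)–(-0.1788, -0.309696, 0)  len=0.3097
  (v5,v6,v2) [--+] → (-0.1788, -0.309696, 2.4092)–(-0.1788, 0, 2.7896)  len=0.4905
  (v6,v0,v7) [-++] → (-0.1788, -0.309696, 0)–(-0.1788, -1.2904, 0)  len=0.9807
  (v6,v7,v2) [-++] → (-0.1788, -1.2904, 0)–(-0.1788, -0.309696, 2.4092)  len=2.6012

Chained into 1 loop(s):
  loop 1: 8 segments, perimeter = 8.7642
Total perimeter = 8.764


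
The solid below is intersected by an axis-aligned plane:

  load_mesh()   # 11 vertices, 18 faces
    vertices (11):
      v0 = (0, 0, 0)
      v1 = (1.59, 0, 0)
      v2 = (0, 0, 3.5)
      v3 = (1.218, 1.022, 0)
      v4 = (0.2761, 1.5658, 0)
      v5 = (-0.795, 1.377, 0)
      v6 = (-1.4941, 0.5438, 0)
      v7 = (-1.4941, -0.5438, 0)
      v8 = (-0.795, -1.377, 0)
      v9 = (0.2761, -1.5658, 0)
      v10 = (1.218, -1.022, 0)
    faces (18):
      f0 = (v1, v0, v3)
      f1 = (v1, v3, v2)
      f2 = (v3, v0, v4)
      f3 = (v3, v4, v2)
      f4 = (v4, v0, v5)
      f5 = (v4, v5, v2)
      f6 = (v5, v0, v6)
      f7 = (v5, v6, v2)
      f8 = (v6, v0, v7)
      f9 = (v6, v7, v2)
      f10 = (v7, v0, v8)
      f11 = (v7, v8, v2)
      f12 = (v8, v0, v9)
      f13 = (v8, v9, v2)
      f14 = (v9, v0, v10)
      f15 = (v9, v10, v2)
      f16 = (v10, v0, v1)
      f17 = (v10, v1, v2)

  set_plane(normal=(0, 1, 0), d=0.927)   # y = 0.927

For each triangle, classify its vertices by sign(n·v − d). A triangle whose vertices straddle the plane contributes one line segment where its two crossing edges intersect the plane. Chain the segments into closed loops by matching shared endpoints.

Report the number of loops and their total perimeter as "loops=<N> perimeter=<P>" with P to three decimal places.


loops=1 perimeter=6.296

Straddling triangles (8 of 18):
  (v1,v0,v3) [--+] → (1.10478, 0.927, 0)–(1.25258, 0.927, 0)  len=0.1478
  (v1,v3,v2) [-+-] → (1.25258, 0.927, 0)–(1.10478, 0.927, 0.325342)  len=0.3573
  (v3,v0,v4) [+-+] → (1.10478, 0.927, 0)–(0.163459, 0.927, 0)  len=0.9413
  (v3,v4,v2) [++-] → (0.163459, 0.927, 1.4279)–(1.10478, 0.927, 0.325342)  len=1.4497
  (v4,v0,v5) [+-+] → (0.163459, 0.927, 0)–(-0.535196, 0.927, 0)  len=0.6987
  (v4,v5,v2) [++-] → (-0.535196, 0.927, 1.14379)–(0.163459, 0.927, 1.4279)  len=0.7542
  (v5,v0,v6) [+--] → (-0.535196, 0.927, 0)–(-1.17257, 0.927, 0)  len=0.6374
  (v5,v6,v2) [+--] → (-1.17257, 0.927, 0)–(-0.535196, 0.927, 1.14379)  len=1.3094

Chained into 1 loop(s):
  loop 1: 8 segments, perimeter = 6.2958
Total perimeter = 6.296


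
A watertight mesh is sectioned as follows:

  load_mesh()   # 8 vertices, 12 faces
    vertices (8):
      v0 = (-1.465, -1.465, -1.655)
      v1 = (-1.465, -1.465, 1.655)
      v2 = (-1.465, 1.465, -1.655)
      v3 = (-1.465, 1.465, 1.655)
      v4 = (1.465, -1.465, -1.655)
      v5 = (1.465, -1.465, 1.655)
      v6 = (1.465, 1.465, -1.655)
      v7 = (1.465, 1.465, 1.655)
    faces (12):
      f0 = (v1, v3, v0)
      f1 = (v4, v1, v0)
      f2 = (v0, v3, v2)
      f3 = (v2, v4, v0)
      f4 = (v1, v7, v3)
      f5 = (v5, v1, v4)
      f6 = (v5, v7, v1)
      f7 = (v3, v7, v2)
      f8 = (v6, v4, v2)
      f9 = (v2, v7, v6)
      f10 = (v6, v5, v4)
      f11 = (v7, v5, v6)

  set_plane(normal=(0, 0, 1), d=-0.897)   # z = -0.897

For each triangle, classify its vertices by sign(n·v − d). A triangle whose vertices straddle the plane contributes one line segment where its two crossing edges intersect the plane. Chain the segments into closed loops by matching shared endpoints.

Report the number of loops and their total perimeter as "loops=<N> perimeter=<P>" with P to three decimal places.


loops=1 perimeter=11.720

Straddling triangles (8 of 12):
  (v1,v3,v0) [++-] → (-1.465, -0.794021, -0.897)–(-1.465, -1.465, -0.897)  len=0.6710
  (v4,v1,v0) [-+-] → (0.794021, -1.465, -0.897)–(-1.465, -1.465, -0.897)  len=2.2590
  (v0,v3,v2) [-+-] → (-1.465, -0.794021, -0.897)–(-1.465, 1.465, -0.897)  len=2.2590
  (v5,v1,v4) [++-] → (0.794021, -1.465, -0.897)–(1.465, -1.465, -0.897)  len=0.6710
  (v3,v7,v2) [++-] → (-0.794021, 1.465, -0.897)–(-1.465, 1.465, -0.897)  len=0.6710
  (v2,v7,v6) [-+-] → (-0.794021, 1.465, -0.897)–(1.465, 1.465, -0.897)  len=2.2590
  (v6,v5,v4) [-+-] → (1.465, 0.794021, -0.897)–(1.465, -1.465, -0.897)  len=2.2590
  (v7,v5,v6) [++-] → (1.465, 0.794021, -0.897)–(1.465, 1.465, -0.897)  len=0.6710

Chained into 1 loop(s):
  loop 1: 8 segments, perimeter = 11.7200
Total perimeter = 11.720


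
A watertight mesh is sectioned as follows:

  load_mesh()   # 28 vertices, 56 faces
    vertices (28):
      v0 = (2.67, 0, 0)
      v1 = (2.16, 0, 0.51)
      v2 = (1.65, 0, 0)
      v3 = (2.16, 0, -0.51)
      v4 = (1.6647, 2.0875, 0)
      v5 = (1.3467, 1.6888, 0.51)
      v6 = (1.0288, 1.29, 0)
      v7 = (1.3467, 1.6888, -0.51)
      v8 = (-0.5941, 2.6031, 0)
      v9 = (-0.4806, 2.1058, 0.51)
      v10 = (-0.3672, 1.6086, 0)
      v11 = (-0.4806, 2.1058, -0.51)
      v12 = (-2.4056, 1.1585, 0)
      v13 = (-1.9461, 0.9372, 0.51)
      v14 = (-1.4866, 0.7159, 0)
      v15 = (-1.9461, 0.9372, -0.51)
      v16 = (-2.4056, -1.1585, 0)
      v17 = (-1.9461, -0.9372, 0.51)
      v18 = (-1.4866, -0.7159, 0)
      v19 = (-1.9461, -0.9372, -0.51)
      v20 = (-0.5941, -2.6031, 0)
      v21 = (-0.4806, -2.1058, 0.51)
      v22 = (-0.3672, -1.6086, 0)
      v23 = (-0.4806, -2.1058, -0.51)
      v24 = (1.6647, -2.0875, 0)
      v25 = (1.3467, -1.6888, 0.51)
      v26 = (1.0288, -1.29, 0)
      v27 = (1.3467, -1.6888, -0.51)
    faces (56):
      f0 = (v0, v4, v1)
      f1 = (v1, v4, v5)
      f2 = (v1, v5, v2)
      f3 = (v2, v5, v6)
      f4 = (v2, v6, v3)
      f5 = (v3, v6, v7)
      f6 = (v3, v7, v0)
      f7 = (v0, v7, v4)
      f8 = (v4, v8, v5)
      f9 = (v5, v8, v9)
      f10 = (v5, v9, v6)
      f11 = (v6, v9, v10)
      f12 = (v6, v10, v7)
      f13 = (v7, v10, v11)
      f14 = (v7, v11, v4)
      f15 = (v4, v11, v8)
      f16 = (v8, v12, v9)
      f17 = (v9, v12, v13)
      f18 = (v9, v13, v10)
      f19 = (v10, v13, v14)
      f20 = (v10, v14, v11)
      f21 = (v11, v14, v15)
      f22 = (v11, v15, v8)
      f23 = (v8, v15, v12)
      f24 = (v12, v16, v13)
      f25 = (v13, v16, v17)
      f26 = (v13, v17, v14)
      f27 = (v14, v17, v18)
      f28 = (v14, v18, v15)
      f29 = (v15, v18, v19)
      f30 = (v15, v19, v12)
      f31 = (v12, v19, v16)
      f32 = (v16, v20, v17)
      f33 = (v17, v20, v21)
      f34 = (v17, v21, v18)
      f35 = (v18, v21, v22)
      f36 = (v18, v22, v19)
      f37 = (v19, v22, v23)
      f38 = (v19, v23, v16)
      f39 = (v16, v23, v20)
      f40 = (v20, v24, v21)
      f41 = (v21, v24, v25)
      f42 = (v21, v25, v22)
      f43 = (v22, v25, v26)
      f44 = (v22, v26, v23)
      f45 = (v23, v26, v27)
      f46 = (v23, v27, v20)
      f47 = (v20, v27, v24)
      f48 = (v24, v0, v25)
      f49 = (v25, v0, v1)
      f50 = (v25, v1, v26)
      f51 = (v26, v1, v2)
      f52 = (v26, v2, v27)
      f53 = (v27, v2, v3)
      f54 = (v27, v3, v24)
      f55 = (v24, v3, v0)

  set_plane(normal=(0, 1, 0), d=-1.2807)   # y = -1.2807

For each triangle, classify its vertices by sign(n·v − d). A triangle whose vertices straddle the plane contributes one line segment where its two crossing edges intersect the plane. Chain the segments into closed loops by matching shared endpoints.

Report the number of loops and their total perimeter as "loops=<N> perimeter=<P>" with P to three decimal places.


Straddling triangles (16 of 56):
  (v16,v20,v17) [+-+] → (-2.25236, -1.2807, 0)–(-1.66732, -1.2807, 0.404841)  len=0.7115
  (v17,v20,v21) [+--] → (-1.66732, -1.2807, 0.404841)–(-1.51533, -1.2807, 0.51)  len=0.1848
  (v17,v21,v18) [+-+] → (-1.51533, -1.2807, 0.51)–(-1.0778, -1.2807, 0.207244)  len=0.5321
  (v18,v21,v22) [+--] → (-1.0778, -1.2807, 0.207244)–(-0.77837, -1.2807, 0)  len=0.3642
  (v18,v22,v19) [+-+] → (-0.77837, -1.2807, 0)–(-1.13831, -1.2807, -0.249075)  len=0.4377
  (v19,v22,v23) [+--] → (-1.13831, -1.2807, -0.249075)–(-1.51533, -1.2807, -0.51)  len=0.4585
  (v19,v23,v16) [+-+] → (-1.51533, -1.2807, -0.51)–(-2.15728, -1.2807, -0.0657891)  len=0.7807
  (v16,v23,v20) [+--] → (-2.15728, -1.2807, -0.0657891)–(-2.25236, -1.2807, 0)  len=0.1156
  (v24,v0,v25) [-+-] → (2.05324, -1.2807, 0)–(1.66648, -1.2807, 0.386758)  len=0.5470
  (v25,v0,v1) [-++] → (1.66648, -1.2807, 0.386758)–(1.54323, -1.2807, 0.51)  len=0.1743
  (v25,v1,v26) [-+-] → (1.54323, -1.2807, 0.51)–(1.03696, -1.2807, 0.00367674)  len=0.7160
  (v26,v1,v2) [-++] → (1.03696, -1.2807, 0.00367674)–(1.03328, -1.2807, 0)  len=0.0052
  (v26,v2,v27) [-+-] → (1.03328, -1.2807, 0)–(1.41999, -1.2807, -0.386758)  len=0.5469
  (v27,v2,v3) [-++] → (1.41999, -1.2807, -0.386758)–(1.54323, -1.2807, -0.51)  len=0.1743
  (v27,v3,v24) [-+-] → (1.54323, -1.2807, -0.51)–(1.85613, -1.2807, -0.19711)  len=0.4425
  (v24,v3,v0) [-++] → (1.85613, -1.2807, -0.19711)–(2.05324, -1.2807, 0)  len=0.2788

Chained into 2 loop(s):
  loop 1: 8 segments, perimeter = 3.5850
  loop 2: 8 segments, perimeter = 2.8849
Total perimeter = 6.470

loops=2 perimeter=6.470


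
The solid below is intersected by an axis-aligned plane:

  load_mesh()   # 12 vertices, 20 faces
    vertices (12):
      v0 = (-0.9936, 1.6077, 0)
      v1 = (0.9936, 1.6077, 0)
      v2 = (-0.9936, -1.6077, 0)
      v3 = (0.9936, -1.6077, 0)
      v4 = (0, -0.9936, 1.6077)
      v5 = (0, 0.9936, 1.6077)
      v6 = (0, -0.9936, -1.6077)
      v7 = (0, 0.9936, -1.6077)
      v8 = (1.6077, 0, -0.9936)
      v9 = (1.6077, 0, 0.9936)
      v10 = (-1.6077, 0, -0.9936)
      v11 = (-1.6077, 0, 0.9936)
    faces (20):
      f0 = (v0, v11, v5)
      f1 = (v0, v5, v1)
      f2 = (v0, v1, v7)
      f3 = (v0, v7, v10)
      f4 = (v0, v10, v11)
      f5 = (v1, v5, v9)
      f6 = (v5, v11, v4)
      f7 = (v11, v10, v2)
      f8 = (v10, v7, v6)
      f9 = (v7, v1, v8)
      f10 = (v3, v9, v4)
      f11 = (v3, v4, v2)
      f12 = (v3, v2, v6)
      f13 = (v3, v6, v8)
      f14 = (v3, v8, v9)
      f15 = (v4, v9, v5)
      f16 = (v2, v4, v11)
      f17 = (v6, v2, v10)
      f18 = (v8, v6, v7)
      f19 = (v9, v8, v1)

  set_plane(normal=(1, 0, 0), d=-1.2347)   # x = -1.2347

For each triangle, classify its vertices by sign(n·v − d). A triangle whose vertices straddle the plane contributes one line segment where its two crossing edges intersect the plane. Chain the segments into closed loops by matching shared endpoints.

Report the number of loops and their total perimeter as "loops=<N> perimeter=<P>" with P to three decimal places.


Straddling triangles (8 of 20):
  (v0,v11,v5) [+-+] → (-1.2347, 0.976506, 0.390094)–(-1.2347, 0.230524, 1.13608)  len=1.0550
  (v0,v7,v10) [++-] → (-1.2347, 0.230524, -1.13608)–(-1.2347, 0.976506, -0.390094)  len=1.0550
  (v0,v10,v11) [+--] → (-1.2347, 0.976506, -0.390094)–(-1.2347, 0.976506, 0.390094)  len=0.7802
  (v5,v11,v4) [+-+] → (-1.2347, 0.230524, 1.13608)–(-1.2347, -0.230524, 1.13608)  len=0.4610
  (v11,v10,v2) [--+] → (-1.2347, -0.976506, -0.390094)–(-1.2347, -0.976506, 0.390094)  len=0.7802
  (v10,v7,v6) [-++] → (-1.2347, 0.230524, -1.13608)–(-1.2347, -0.230524, -1.13608)  len=0.4610
  (v2,v4,v11) [++-] → (-1.2347, -0.230524, 1.13608)–(-1.2347, -0.976506, 0.390094)  len=1.0550
  (v6,v2,v10) [++-] → (-1.2347, -0.976506, -0.390094)–(-1.2347, -0.230524, -1.13608)  len=1.0550

Chained into 1 loop(s):
  loop 1: 8 segments, perimeter = 6.7024
Total perimeter = 6.702

loops=1 perimeter=6.702


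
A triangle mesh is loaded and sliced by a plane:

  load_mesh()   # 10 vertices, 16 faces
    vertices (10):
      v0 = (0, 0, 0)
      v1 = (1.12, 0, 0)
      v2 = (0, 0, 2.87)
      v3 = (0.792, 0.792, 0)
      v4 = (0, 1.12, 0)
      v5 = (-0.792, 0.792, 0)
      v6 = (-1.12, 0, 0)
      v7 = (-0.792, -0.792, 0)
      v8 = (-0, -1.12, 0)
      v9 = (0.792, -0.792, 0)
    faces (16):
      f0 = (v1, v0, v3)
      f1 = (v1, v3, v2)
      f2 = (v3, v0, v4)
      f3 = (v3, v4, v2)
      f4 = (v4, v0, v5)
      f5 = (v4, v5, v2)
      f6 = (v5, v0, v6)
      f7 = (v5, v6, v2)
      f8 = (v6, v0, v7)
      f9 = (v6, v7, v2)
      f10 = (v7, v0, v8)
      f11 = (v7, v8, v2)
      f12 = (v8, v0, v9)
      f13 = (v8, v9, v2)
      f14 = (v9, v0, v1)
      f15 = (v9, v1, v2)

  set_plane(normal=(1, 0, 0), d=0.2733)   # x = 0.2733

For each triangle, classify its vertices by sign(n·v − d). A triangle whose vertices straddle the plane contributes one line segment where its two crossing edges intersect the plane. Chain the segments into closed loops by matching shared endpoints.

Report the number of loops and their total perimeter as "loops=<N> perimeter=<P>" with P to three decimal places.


loops=1 perimeter=6.846

Straddling triangles (8 of 16):
  (v1,v0,v3) [+-+] → (0.2733, 0, 0)–(0.2733, 0.2733, 0)  len=0.2733
  (v1,v3,v2) [++-] → (0.2733, 0.2733, 1.87963)–(0.2733, 0, 2.16967)  len=0.3985
  (v3,v0,v4) [+--] → (0.2733, 0.2733, 0)–(0.2733, 1.00682, 0)  len=0.7335
  (v3,v4,v2) [+--] → (0.2733, 1.00682, 0)–(0.2733, 0.2733, 1.87963)  len=2.0177
  (v8,v0,v9) [--+] → (0.2733, -0.2733, 0)–(0.2733, -1.00682, 0)  len=0.7335
  (v8,v9,v2) [-+-] → (0.2733, -1.00682, 0)–(0.2733, -0.2733, 1.87963)  len=2.0177
  (v9,v0,v1) [+-+] → (0.2733, -0.2733, 0)–(0.2733, 0, 0)  len=0.2733
  (v9,v1,v2) [++-] → (0.2733, 0, 2.16967)–(0.2733, -0.2733, 1.87963)  len=0.3985

Chained into 1 loop(s):
  loop 1: 8 segments, perimeter = 6.8460
Total perimeter = 6.846


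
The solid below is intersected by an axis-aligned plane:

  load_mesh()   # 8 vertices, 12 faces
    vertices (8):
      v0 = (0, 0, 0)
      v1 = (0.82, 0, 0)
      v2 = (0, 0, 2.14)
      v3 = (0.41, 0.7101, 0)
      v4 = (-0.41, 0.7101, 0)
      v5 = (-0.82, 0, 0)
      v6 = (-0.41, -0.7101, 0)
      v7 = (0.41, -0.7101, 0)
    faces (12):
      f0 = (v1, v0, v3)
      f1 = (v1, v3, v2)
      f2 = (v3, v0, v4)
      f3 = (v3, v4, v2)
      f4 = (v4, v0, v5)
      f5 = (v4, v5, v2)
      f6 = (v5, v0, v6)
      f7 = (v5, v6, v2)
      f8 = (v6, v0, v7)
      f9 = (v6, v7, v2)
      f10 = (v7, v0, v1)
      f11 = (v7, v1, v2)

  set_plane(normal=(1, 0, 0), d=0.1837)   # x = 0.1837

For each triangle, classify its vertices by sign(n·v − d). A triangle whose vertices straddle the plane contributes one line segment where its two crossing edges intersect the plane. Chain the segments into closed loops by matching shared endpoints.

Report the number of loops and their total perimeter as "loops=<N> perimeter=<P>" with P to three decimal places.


Straddling triangles (8 of 12):
  (v1,v0,v3) [+-+] → (0.1837, 0, 0)–(0.1837, 0.318159, 0)  len=0.3182
  (v1,v3,v2) [++-] → (0.1837, 0.318159, 1.18118)–(0.1837, 0, 1.66059)  len=0.5754
  (v3,v0,v4) [+--] → (0.1837, 0.318159, 0)–(0.1837, 0.7101, 0)  len=0.3919
  (v3,v4,v2) [+--] → (0.1837, 0.7101, 0)–(0.1837, 0.318159, 1.18118)  len=1.2445
  (v6,v0,v7) [--+] → (0.1837, -0.318159, 0)–(0.1837, -0.7101, 0)  len=0.3919
  (v6,v7,v2) [-+-] → (0.1837, -0.7101, 0)–(0.1837, -0.318159, 1.18118)  len=1.2445
  (v7,v0,v1) [+-+] → (0.1837, -0.318159, 0)–(0.1837, 0, 0)  len=0.3182
  (v7,v1,v2) [++-] → (0.1837, 0, 1.66059)–(0.1837, -0.318159, 1.18118)  len=0.5754

Chained into 1 loop(s):
  loop 1: 8 segments, perimeter = 5.0600
Total perimeter = 5.060

loops=1 perimeter=5.060


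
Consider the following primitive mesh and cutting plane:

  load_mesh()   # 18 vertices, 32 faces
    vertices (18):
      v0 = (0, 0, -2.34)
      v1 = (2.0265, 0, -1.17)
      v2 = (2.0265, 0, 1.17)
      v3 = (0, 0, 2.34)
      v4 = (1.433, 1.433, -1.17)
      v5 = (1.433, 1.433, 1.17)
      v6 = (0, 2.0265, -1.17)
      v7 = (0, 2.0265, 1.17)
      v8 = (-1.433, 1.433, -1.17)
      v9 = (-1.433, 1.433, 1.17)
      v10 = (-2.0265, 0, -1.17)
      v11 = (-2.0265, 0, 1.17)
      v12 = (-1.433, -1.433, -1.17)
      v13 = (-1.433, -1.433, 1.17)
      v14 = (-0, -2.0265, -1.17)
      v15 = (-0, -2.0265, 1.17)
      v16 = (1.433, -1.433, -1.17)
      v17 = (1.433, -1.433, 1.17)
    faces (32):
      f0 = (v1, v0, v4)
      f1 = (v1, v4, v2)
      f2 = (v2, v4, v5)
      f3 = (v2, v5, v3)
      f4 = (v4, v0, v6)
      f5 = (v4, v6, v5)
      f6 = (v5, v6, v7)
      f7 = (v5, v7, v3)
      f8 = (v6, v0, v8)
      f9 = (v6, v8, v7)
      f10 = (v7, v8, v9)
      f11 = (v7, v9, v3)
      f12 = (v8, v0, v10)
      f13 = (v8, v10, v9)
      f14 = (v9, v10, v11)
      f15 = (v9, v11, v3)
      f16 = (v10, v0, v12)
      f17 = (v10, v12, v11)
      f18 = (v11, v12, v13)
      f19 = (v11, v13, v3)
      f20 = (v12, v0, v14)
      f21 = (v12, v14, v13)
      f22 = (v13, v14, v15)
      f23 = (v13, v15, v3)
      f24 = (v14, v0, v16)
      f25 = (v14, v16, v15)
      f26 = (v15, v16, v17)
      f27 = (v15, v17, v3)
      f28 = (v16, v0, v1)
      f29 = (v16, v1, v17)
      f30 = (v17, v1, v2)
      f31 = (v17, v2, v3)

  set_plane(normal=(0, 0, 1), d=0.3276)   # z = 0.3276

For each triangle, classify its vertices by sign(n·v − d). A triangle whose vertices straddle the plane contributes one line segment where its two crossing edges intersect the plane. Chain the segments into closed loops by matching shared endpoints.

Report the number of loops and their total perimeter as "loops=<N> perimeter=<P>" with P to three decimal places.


loops=1 perimeter=12.408

Straddling triangles (16 of 32):
  (v1,v4,v2) [--+] → (1.81284, 0.51588, 0.3276)–(2.0265, 0, 0.3276)  len=0.5584
  (v2,v4,v5) [+-+] → (1.81284, 0.51588, 0.3276)–(1.433, 1.433, 0.3276)  len=0.9927
  (v4,v6,v5) [--+] → (0.91712, 1.64666, 0.3276)–(1.433, 1.433, 0.3276)  len=0.5584
  (v5,v6,v7) [+-+] → (0.91712, 1.64666, 0.3276)–(0, 2.0265, 0.3276)  len=0.9927
  (v6,v8,v7) [--+] → (-0.51588, 1.81284, 0.3276)–(0, 2.0265, 0.3276)  len=0.5584
  (v7,v8,v9) [+-+] → (-0.51588, 1.81284, 0.3276)–(-1.433, 1.433, 0.3276)  len=0.9927
  (v8,v10,v9) [--+] → (-1.64666, 0.91712, 0.3276)–(-1.433, 1.433, 0.3276)  len=0.5584
  (v9,v10,v11) [+-+] → (-1.64666, 0.91712, 0.3276)–(-2.0265, 0, 0.3276)  len=0.9927
  (v10,v12,v11) [--+] → (-1.81284, -0.51588, 0.3276)–(-2.0265, 0, 0.3276)  len=0.5584
  (v11,v12,v13) [+-+] → (-1.81284, -0.51588, 0.3276)–(-1.433, -1.433, 0.3276)  len=0.9927
  (v12,v14,v13) [--+] → (-0.91712, -1.64666, 0.3276)–(-1.433, -1.433, 0.3276)  len=0.5584
  (v13,v14,v15) [+-+] → (-0.91712, -1.64666, 0.3276)–(0, -2.0265, 0.3276)  len=0.9927
  (v14,v16,v15) [--+] → (0.51588, -1.81284, 0.3276)–(0, -2.0265, 0.3276)  len=0.5584
  (v15,v16,v17) [+-+] → (0.51588, -1.81284, 0.3276)–(1.433, -1.433, 0.3276)  len=0.9927
  (v16,v1,v17) [--+] → (1.64666, -0.91712, 0.3276)–(1.433, -1.433, 0.3276)  len=0.5584
  (v17,v1,v2) [+-+] → (1.64666, -0.91712, 0.3276)–(2.0265, 0, 0.3276)  len=0.9927

Chained into 1 loop(s):
  loop 1: 16 segments, perimeter = 12.4083
Total perimeter = 12.408


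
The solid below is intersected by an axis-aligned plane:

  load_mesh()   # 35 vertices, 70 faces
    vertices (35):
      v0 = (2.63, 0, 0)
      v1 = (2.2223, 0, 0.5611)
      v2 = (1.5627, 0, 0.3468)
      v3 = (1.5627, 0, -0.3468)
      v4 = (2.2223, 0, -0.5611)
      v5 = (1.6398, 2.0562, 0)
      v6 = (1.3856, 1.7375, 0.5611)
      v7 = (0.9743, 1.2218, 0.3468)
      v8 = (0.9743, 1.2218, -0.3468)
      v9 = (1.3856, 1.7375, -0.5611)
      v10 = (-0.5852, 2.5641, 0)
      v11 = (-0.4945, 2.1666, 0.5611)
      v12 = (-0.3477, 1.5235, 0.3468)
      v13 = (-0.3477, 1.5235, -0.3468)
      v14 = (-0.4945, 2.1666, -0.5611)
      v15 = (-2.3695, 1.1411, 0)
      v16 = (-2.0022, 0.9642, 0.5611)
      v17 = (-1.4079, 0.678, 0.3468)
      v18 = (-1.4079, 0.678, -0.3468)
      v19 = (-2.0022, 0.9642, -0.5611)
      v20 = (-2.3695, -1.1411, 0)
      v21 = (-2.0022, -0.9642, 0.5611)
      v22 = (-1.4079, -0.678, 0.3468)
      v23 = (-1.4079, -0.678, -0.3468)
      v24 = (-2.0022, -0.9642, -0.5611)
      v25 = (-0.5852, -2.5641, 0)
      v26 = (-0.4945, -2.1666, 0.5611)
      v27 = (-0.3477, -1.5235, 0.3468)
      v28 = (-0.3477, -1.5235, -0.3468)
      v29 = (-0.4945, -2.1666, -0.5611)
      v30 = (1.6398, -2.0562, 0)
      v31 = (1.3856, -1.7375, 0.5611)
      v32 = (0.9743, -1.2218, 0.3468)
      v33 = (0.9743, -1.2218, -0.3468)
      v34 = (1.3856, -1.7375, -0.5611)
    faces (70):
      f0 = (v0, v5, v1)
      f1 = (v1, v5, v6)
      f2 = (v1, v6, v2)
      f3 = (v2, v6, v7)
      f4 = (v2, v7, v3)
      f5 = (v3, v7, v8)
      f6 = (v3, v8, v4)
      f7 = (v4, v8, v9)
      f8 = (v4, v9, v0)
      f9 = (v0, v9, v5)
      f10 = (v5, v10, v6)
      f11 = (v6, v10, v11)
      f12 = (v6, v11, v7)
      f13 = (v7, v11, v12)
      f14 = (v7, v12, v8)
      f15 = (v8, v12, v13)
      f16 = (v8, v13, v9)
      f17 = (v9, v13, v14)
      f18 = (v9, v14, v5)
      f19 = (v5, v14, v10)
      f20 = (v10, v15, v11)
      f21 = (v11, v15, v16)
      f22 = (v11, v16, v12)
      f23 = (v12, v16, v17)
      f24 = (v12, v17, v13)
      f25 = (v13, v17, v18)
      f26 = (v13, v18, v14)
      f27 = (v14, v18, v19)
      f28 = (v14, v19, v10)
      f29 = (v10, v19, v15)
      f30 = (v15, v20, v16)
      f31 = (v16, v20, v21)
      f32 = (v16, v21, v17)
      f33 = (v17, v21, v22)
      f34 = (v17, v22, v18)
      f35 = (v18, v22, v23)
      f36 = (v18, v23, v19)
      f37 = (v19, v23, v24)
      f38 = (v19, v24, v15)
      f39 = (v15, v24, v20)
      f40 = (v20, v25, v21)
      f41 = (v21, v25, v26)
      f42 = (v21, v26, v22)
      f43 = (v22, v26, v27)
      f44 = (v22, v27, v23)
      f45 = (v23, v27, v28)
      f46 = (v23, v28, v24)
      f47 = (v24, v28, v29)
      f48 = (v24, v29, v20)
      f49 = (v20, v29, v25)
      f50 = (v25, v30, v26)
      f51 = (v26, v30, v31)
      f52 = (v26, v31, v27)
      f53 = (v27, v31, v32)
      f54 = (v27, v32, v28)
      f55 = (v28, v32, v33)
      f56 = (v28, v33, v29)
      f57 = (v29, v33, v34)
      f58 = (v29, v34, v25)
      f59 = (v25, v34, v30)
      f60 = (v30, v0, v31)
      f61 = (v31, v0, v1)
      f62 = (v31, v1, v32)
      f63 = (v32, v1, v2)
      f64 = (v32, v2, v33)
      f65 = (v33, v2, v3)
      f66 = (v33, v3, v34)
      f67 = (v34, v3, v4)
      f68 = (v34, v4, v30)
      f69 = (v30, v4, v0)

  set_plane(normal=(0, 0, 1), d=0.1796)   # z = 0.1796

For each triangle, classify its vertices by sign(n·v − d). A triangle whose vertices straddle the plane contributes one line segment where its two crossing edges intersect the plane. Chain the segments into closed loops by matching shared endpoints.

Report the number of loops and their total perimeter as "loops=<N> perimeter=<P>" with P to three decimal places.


Straddling triangles (28 of 70):
  (v0,v5,v1) [--+] → (1.82625, 1.39804, 0.1796)–(2.4995, 0, 0.1796)  len=1.5517
  (v1,v5,v6) [+-+] → (1.82625, 1.39804, 0.1796)–(1.55843, 1.95419, 0.1796)  len=0.6173
  (v2,v7,v3) [++-] → (1.11614, 0.927272, 0.1796)–(1.5627, 0, 0.1796)  len=1.0292
  (v3,v7,v8) [-+-] → (1.11614, 0.927272, 0.1796)–(0.9743, 1.2218, 0.1796)  len=0.3269
  (v5,v10,v6) [--+] → (0.0456246, 2.29952, 0.1796)–(1.55843, 1.95419, 0.1796)  len=1.5517
  (v6,v10,v11) [+-+] → (0.0456246, 2.29952, 0.1796)–(-0.556168, 2.43687, 0.1796)  len=0.6173
  (v7,v12,v8) [++-] → (-0.0290172, 1.45077, 0.1796)–(0.9743, 1.2218, 0.1796)  len=1.0291
  (v8,v12,v13) [-+-] → (-0.0290172, 1.45077, 0.1796)–(-0.3477, 1.5235, 0.1796)  len=0.3269
  (v10,v15,v11) [--+] → (-1.76934, 1.46935, 0.1796)–(-0.556168, 2.43687, 0.1796)  len=1.5517
  (v11,v15,v16) [+-+] → (-1.76934, 1.46935, 0.1796)–(-2.25193, 1.08448, 0.1796)  len=0.6173
  (v12,v17,v13) [++-] → (-1.15233, 0.881817, 0.1796)–(-0.3477, 1.5235, 0.1796)  len=1.0292
  (v13,v17,v18) [-+-] → (-1.15233, 0.881817, 0.1796)–(-1.4079, 0.678, 0.1796)  len=0.3269
  (v15,v20,v16) [--+] → (-2.25193, -0.467224, 0.1796)–(-2.25193, 1.08448, 0.1796)  len=1.5517
  (v16,v20,v21) [+-+] → (-2.25193, -0.467224, 0.1796)–(-2.25193, -1.08448, 0.1796)  len=0.6173
  (v17,v22,v18) [++-] → (-1.4079, -0.351121, 0.1796)–(-1.4079, 0.678, 0.1796)  len=1.0291
  (v18,v22,v23) [-+-] → (-1.4079, -0.351121, 0.1796)–(-1.4079, -0.678, 0.1796)  len=0.3269
  (v20,v25,v21) [--+] → (-1.03876, -2.052, 0.1796)–(-2.25193, -1.08448, 0.1796)  len=1.5517
  (v21,v25,v26) [+-+] → (-1.03876, -2.052, 0.1796)–(-0.556168, -2.43687, 0.1796)  len=0.6173
  (v22,v27,v23) [++-] → (-0.603273, -1.31968, 0.1796)–(-1.4079, -0.678, 0.1796)  len=1.0292
  (v23,v27,v28) [-+-] → (-0.603273, -1.31968, 0.1796)–(-0.3477, -1.5235, 0.1796)  len=0.3269
  (v25,v30,v26) [--+] → (0.956641, -2.09154, 0.1796)–(-0.556168, -2.43687, 0.1796)  len=1.5517
  (v26,v30,v31) [+-+] → (0.956641, -2.09154, 0.1796)–(1.55843, -1.95419, 0.1796)  len=0.6173
  (v27,v32,v28) [++-] → (0.655617, -1.29453, 0.1796)–(-0.3477, -1.5235, 0.1796)  len=1.0291
  (v28,v32,v33) [-+-] → (0.655617, -1.29453, 0.1796)–(0.9743, -1.2218, 0.1796)  len=0.3269
  (v30,v0,v31) [--+] → (2.23169, -0.556149, 0.1796)–(1.55843, -1.95419, 0.1796)  len=1.5517
  (v31,v0,v1) [+-+] → (2.23169, -0.556149, 0.1796)–(2.4995, 0, 0.1796)  len=0.6173
  (v32,v2,v33) [++-] → (1.42086, -0.294528, 0.1796)–(0.9743, -1.2218, 0.1796)  len=1.0292
  (v33,v2,v3) [-+-] → (1.42086, -0.294528, 0.1796)–(1.5627, 0, 0.1796)  len=0.3269

Chained into 2 loop(s):
  loop 1: 14 segments, perimeter = 15.1829
  loop 2: 14 segments, perimeter = 9.4923
Total perimeter = 24.675

loops=2 perimeter=24.675


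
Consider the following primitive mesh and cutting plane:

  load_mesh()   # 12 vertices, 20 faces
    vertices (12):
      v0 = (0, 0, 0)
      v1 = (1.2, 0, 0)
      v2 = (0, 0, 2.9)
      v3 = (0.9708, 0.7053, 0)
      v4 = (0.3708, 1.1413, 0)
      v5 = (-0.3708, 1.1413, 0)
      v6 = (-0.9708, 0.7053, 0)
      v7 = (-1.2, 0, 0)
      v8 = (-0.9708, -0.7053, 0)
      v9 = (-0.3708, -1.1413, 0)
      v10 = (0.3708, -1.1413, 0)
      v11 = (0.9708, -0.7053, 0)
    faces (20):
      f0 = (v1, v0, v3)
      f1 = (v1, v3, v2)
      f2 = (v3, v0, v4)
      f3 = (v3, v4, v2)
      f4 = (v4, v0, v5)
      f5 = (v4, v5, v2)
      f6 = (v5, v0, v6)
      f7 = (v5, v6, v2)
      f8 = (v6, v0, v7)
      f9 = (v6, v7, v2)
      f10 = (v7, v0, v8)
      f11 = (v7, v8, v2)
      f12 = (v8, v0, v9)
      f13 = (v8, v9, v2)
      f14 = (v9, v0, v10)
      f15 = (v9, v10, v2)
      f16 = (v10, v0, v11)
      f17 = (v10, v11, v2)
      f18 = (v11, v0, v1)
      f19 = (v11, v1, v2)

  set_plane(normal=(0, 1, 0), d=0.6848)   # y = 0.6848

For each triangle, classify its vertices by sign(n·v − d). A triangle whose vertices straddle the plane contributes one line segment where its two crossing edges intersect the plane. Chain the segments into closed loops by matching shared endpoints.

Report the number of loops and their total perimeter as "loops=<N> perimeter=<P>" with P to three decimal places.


Straddling triangles (10 of 20):
  (v1,v0,v3) [--+] → (0.942583, 0.6848, 0)–(0.977462, 0.6848, 0)  len=0.0349
  (v1,v3,v2) [-+-] → (0.977462, 0.6848, 0)–(0.942583, 0.6848, 0.0842904)  len=0.0912
  (v3,v0,v4) [+-+] → (0.942583, 0.6848, 0)–(0.222486, 0.6848, 0)  len=0.7201
  (v3,v4,v2) [++-] → (0.222486, 0.6848, 1.15995)–(0.942583, 0.6848, 0.0842904)  len=1.2944
  (v4,v0,v5) [+-+] → (0.222486, 0.6848, 0)–(-0.222486, 0.6848, 0)  len=0.4450
  (v4,v5,v2) [++-] → (-0.222486, 0.6848, 1.15995)–(0.222486, 0.6848, 1.15995)  len=0.4450
  (v5,v0,v6) [+-+] → (-0.222486, 0.6848, 0)–(-0.942583, 0.6848, 0)  len=0.7201
  (v5,v6,v2) [++-] → (-0.942583, 0.6848, 0.0842904)–(-0.222486, 0.6848, 1.15995)  len=1.2944
  (v6,v0,v7) [+--] → (-0.942583, 0.6848, 0)–(-0.977462, 0.6848, 0)  len=0.0349
  (v6,v7,v2) [+--] → (-0.977462, 0.6848, 0)–(-0.942583, 0.6848, 0.0842904)  len=0.0912

Chained into 1 loop(s):
  loop 1: 10 segments, perimeter = 5.1712
Total perimeter = 5.171

loops=1 perimeter=5.171


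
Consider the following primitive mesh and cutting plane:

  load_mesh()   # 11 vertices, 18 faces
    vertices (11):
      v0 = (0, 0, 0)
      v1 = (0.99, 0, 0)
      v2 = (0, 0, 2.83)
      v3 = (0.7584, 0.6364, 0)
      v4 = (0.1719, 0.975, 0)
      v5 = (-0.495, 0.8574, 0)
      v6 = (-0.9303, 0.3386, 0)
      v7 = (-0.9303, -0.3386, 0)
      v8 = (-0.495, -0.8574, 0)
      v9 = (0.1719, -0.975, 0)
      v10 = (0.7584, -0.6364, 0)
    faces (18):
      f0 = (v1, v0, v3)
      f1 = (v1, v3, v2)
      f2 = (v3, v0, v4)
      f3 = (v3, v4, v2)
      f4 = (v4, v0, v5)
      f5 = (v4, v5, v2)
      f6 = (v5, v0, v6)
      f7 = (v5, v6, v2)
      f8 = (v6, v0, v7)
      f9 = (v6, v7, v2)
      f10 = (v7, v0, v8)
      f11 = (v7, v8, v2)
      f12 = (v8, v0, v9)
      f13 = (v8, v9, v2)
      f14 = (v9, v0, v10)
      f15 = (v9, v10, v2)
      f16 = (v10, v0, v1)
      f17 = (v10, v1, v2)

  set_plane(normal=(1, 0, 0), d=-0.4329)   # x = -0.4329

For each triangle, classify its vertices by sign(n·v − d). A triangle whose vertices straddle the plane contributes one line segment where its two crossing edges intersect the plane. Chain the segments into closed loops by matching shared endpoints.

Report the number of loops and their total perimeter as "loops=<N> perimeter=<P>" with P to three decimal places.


Straddling triangles (10 of 18):
  (v4,v0,v5) [++-] → (-0.4329, 0.749835, 0)–(-0.4329, 0.868351, 0)  len=0.1185
  (v4,v5,v2) [+-+] → (-0.4329, 0.868351, 0)–(-0.4329, 0.749835, 0.355036)  len=0.3743
  (v5,v0,v6) [-+-] → (-0.4329, 0.749835, 0)–(-0.4329, 0.157562, 0)  len=0.5923
  (v5,v6,v2) [--+] → (-0.4329, 0.157562, 1.51311)–(-0.4329, 0.749835, 0.355036)  len=1.3007
  (v6,v0,v7) [-+-] → (-0.4329, 0.157562, 0)–(-0.4329, -0.157562, 0)  len=0.3151
  (v6,v7,v2) [--+] → (-0.4329, -0.157562, 1.51311)–(-0.4329, 0.157562, 1.51311)  len=0.3151
  (v7,v0,v8) [-+-] → (-0.4329, -0.157562, 0)–(-0.4329, -0.749835, 0)  len=0.5923
  (v7,v8,v2) [--+] → (-0.4329, -0.749835, 0.355036)–(-0.4329, -0.157562, 1.51311)  len=1.3007
  (v8,v0,v9) [-++] → (-0.4329, -0.749835, 0)–(-0.4329, -0.868351, 0)  len=0.1185
  (v8,v9,v2) [-++] → (-0.4329, -0.868351, 0)–(-0.4329, -0.749835, 0.355036)  len=0.3743

Chained into 1 loop(s):
  loop 1: 10 segments, perimeter = 5.4019
Total perimeter = 5.402

loops=1 perimeter=5.402


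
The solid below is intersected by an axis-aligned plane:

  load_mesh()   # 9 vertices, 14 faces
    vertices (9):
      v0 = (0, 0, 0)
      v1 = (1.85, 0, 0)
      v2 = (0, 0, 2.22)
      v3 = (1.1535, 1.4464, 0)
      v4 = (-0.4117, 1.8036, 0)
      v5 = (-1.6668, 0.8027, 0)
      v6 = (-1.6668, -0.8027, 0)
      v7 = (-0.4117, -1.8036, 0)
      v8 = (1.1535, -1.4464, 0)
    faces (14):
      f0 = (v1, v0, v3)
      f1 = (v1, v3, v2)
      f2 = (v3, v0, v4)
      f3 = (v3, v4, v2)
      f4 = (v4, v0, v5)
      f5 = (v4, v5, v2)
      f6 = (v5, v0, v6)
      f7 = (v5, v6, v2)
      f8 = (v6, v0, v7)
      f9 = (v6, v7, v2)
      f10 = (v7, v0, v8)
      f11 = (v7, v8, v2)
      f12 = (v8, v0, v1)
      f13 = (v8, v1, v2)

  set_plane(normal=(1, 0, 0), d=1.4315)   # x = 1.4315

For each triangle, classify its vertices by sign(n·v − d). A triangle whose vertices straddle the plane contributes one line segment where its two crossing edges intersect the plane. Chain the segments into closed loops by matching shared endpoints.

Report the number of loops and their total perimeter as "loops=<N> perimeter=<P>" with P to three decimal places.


loops=1 perimeter=3.746

Straddling triangles (4 of 14):
  (v1,v0,v3) [+--] → (1.4315, 0, 0)–(1.4315, 0.869086, 0)  len=0.8691
  (v1,v3,v2) [+--] → (1.4315, 0.869086, 0)–(1.4315, 0, 0.5022)  len=1.0038
  (v8,v0,v1) [--+] → (1.4315, 0, 0)–(1.4315, -0.869086, 0)  len=0.8691
  (v8,v1,v2) [-+-] → (1.4315, -0.869086, 0)–(1.4315, 0, 0.5022)  len=1.0038

Chained into 1 loop(s):
  loop 1: 4 segments, perimeter = 3.7457
Total perimeter = 3.746


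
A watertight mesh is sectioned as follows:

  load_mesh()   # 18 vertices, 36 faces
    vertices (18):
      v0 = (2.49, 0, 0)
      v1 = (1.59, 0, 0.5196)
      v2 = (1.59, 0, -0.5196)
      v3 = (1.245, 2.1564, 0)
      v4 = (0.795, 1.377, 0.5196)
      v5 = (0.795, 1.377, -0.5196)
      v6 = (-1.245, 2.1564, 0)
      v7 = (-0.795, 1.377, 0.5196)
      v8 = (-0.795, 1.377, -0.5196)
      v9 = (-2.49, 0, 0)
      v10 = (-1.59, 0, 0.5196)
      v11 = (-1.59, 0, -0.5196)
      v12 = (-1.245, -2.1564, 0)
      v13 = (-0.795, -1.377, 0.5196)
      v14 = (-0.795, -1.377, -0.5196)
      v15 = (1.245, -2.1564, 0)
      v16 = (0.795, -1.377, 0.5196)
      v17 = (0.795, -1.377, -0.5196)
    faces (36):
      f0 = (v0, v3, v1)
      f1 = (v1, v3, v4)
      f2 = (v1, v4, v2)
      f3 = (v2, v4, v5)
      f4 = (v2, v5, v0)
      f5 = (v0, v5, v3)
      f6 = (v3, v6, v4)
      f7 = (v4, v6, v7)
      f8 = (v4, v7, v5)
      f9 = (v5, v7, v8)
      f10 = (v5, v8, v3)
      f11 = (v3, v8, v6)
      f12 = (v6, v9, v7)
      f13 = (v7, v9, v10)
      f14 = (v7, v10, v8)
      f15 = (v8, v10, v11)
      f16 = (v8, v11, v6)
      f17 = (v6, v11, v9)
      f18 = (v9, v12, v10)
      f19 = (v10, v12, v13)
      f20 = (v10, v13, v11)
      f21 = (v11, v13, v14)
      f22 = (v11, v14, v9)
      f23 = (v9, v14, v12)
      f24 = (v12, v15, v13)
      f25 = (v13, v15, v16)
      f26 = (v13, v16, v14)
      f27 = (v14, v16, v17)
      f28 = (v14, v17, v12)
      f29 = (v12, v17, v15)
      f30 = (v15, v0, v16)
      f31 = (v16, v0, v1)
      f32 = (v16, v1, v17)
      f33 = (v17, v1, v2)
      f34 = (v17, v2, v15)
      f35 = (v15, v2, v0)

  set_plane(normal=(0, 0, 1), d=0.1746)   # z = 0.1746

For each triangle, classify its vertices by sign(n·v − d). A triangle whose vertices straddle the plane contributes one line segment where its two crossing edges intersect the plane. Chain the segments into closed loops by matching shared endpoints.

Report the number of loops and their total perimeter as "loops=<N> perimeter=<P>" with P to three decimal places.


loops=2 perimeter=22.666

Straddling triangles (24 of 36):
  (v0,v3,v1) [--+] → (1.36093, 1.43179, 0.1746)–(2.18758, 0, 0.1746)  len=1.6533
  (v1,v3,v4) [+-+] → (1.36093, 1.43179, 0.1746)–(1.09379, 1.8945, 0.1746)  len=0.5343
  (v1,v4,v2) [++-] → (1.05893, 0.919855, 0.1746)–(1.59, 0, 0.1746)  len=1.0622
  (v2,v4,v5) [-+-] → (1.05893, 0.919855, 0.1746)–(0.795, 1.377, 0.1746)  len=0.5279
  (v3,v6,v4) [--+] → (-0.559503, 1.8945, 0.1746)–(1.09379, 1.8945, 0.1746)  len=1.6533
  (v4,v6,v7) [+-+] → (-0.559503, 1.8945, 0.1746)–(-1.09379, 1.8945, 0.1746)  len=0.5343
  (v4,v7,v5) [++-] → (-0.267142, 1.377, 0.1746)–(0.795, 1.377, 0.1746)  len=1.0621
  (v5,v7,v8) [-+-] → (-0.267142, 1.377, 0.1746)–(-0.795, 1.377, 0.1746)  len=0.5279
  (v6,v9,v7) [--+] → (-1.92043, 0.46271, 0.1746)–(-1.09379, 1.8945, 0.1746)  len=1.6533
  (v7,v9,v10) [+-+] → (-1.92043, 0.46271, 0.1746)–(-2.18758, 0, 0.1746)  len=0.5343
  (v7,v10,v8) [++-] → (-1.32607, 0.457145, 0.1746)–(-0.795, 1.377, 0.1746)  len=1.0622
  (v8,v10,v11) [-+-] → (-1.32607, 0.457145, 0.1746)–(-1.59, 0, 0.1746)  len=0.5279
  (v9,v12,v10) [--+] → (-1.36093, -1.43179, 0.1746)–(-2.18758, 0, 0.1746)  len=1.6533
  (v10,v12,v13) [+-+] → (-1.36093, -1.43179, 0.1746)–(-1.09379, -1.8945, 0.1746)  len=0.5343
  (v10,v13,v11) [++-] → (-1.05893, -0.919855, 0.1746)–(-1.59, 0, 0.1746)  len=1.0622
  (v11,v13,v14) [-+-] → (-1.05893, -0.919855, 0.1746)–(-0.795, -1.377, 0.1746)  len=0.5279
  (v12,v15,v13) [--+] → (0.559503, -1.8945, 0.1746)–(-1.09379, -1.8945, 0.1746)  len=1.6533
  (v13,v15,v16) [+-+] → (0.559503, -1.8945, 0.1746)–(1.09379, -1.8945, 0.1746)  len=0.5343
  (v13,v16,v14) [++-] → (0.267142, -1.377, 0.1746)–(-0.795, -1.377, 0.1746)  len=1.0621
  (v14,v16,v17) [-+-] → (0.267142, -1.377, 0.1746)–(0.795, -1.377, 0.1746)  len=0.5279
  (v15,v0,v16) [--+] → (1.92043, -0.46271, 0.1746)–(1.09379, -1.8945, 0.1746)  len=1.6533
  (v16,v0,v1) [+-+] → (1.92043, -0.46271, 0.1746)–(2.18758, 0, 0.1746)  len=0.5343
  (v16,v1,v17) [++-] → (1.32607, -0.457145, 0.1746)–(0.795, -1.377, 0.1746)  len=1.0622
  (v17,v1,v2) [-+-] → (1.32607, -0.457145, 0.1746)–(1.59, 0, 0.1746)  len=0.5279

Chained into 2 loop(s):
  loop 1: 12 segments, perimeter = 13.1255
  loop 2: 12 segments, perimeter = 9.5401
Total perimeter = 22.666
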